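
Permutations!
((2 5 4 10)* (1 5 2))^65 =((1 5 4 10))^65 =(1 5 4 10)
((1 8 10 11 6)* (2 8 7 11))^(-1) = (1 6 11 7)(2 10 8) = ((1 7 11 6)(2 8 10))^(-1)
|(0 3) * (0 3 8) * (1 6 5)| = 6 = |(0 8)(1 6 5)|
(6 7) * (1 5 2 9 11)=(1 5 2 9 11)(6 7)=[0, 5, 9, 3, 4, 2, 7, 6, 8, 11, 10, 1]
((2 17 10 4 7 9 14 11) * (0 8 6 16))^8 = (17)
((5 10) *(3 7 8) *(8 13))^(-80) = ((3 7 13 8)(5 10))^(-80) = (13)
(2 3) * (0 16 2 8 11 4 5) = (0 16 2 3 8 11 4 5) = [16, 1, 3, 8, 5, 0, 6, 7, 11, 9, 10, 4, 12, 13, 14, 15, 2]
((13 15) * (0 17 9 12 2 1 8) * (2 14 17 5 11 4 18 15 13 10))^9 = (0 8 1 2 10 15 18 4 11 5)(9 12 14 17)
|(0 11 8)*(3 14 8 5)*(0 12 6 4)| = |(0 11 5 3 14 8 12 6 4)| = 9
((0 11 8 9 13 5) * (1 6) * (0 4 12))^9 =((0 11 8 9 13 5 4 12)(1 6))^9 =(0 11 8 9 13 5 4 12)(1 6)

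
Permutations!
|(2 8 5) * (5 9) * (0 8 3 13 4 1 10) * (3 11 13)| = |(0 8 9 5 2 11 13 4 1 10)| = 10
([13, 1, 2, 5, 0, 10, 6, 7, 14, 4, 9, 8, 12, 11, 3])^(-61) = (0 4 9 10 5 3 14 8 11 13)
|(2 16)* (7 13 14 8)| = 4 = |(2 16)(7 13 14 8)|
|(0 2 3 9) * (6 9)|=|(0 2 3 6 9)|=5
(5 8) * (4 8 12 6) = (4 8 5 12 6) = [0, 1, 2, 3, 8, 12, 4, 7, 5, 9, 10, 11, 6]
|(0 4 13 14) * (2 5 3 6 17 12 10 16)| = 8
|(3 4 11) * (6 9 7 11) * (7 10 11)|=6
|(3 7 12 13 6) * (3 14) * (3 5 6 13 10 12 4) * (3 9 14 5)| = 10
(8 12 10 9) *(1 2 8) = [0, 2, 8, 3, 4, 5, 6, 7, 12, 1, 9, 11, 10] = (1 2 8 12 10 9)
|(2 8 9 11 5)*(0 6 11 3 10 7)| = 10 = |(0 6 11 5 2 8 9 3 10 7)|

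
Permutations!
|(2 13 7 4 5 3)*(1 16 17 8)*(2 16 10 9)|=|(1 10 9 2 13 7 4 5 3 16 17 8)|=12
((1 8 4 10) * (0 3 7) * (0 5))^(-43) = (0 3 7 5)(1 8 4 10)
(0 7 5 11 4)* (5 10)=[7, 1, 2, 3, 0, 11, 6, 10, 8, 9, 5, 4]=(0 7 10 5 11 4)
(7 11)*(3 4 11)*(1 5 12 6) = (1 5 12 6)(3 4 11 7) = [0, 5, 2, 4, 11, 12, 1, 3, 8, 9, 10, 7, 6]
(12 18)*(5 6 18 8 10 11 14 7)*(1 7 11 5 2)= (1 7 2)(5 6 18 12 8 10)(11 14)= [0, 7, 1, 3, 4, 6, 18, 2, 10, 9, 5, 14, 8, 13, 11, 15, 16, 17, 12]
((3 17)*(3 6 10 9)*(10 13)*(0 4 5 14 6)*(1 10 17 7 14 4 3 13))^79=((0 3 7 14 6 1 10 9 13 17)(4 5))^79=(0 17 13 9 10 1 6 14 7 3)(4 5)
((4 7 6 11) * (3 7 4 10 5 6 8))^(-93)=(5 10 11 6)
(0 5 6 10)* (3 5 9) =(0 9 3 5 6 10) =[9, 1, 2, 5, 4, 6, 10, 7, 8, 3, 0]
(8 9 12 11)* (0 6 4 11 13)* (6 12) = (0 12 13)(4 11 8 9 6) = [12, 1, 2, 3, 11, 5, 4, 7, 9, 6, 10, 8, 13, 0]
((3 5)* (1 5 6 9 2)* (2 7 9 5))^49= (1 2)(3 6 5)(7 9)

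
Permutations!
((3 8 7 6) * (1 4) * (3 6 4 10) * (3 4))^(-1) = (1 4 10)(3 7 8)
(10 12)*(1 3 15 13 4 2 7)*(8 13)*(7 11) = (1 3 15 8 13 4 2 11 7)(10 12) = [0, 3, 11, 15, 2, 5, 6, 1, 13, 9, 12, 7, 10, 4, 14, 8]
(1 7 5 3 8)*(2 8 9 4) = [0, 7, 8, 9, 2, 3, 6, 5, 1, 4] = (1 7 5 3 9 4 2 8)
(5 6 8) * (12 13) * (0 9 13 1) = [9, 0, 2, 3, 4, 6, 8, 7, 5, 13, 10, 11, 1, 12] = (0 9 13 12 1)(5 6 8)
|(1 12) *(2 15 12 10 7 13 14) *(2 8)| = |(1 10 7 13 14 8 2 15 12)| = 9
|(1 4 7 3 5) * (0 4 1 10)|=6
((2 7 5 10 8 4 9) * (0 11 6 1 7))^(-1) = (0 2 9 4 8 10 5 7 1 6 11)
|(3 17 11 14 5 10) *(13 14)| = 7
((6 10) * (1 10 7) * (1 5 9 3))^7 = (10)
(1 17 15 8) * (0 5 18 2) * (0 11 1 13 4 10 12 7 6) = (0 5 18 2 11 1 17 15 8 13 4 10 12 7 6) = [5, 17, 11, 3, 10, 18, 0, 6, 13, 9, 12, 1, 7, 4, 14, 8, 16, 15, 2]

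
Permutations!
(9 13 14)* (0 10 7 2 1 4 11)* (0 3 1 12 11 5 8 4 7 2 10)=[0, 7, 12, 1, 5, 8, 6, 10, 4, 13, 2, 3, 11, 14, 9]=(1 7 10 2 12 11 3)(4 5 8)(9 13 14)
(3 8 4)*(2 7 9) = (2 7 9)(3 8 4) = [0, 1, 7, 8, 3, 5, 6, 9, 4, 2]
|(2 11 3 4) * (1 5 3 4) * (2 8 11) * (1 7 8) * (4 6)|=8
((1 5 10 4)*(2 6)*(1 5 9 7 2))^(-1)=((1 9 7 2 6)(4 5 10))^(-1)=(1 6 2 7 9)(4 10 5)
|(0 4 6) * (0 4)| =2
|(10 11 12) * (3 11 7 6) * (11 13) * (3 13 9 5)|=|(3 9 5)(6 13 11 12 10 7)|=6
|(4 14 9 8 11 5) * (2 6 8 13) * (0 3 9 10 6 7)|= |(0 3 9 13 2 7)(4 14 10 6 8 11 5)|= 42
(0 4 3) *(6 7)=(0 4 3)(6 7)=[4, 1, 2, 0, 3, 5, 7, 6]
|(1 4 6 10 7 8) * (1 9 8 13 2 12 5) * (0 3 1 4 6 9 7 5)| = 13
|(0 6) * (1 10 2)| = |(0 6)(1 10 2)| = 6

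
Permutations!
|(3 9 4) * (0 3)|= |(0 3 9 4)|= 4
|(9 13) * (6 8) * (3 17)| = |(3 17)(6 8)(9 13)| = 2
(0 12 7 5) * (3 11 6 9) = [12, 1, 2, 11, 4, 0, 9, 5, 8, 3, 10, 6, 7] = (0 12 7 5)(3 11 6 9)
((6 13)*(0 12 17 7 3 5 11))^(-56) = (17)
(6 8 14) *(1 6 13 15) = [0, 6, 2, 3, 4, 5, 8, 7, 14, 9, 10, 11, 12, 15, 13, 1] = (1 6 8 14 13 15)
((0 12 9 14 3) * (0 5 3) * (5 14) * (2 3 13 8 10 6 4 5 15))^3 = ((0 12 9 15 2 3 14)(4 5 13 8 10 6))^3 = (0 15 14 9 3 12 2)(4 8)(5 10)(6 13)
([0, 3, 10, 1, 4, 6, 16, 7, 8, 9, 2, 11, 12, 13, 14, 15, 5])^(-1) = (1 3)(2 10)(5 16 6)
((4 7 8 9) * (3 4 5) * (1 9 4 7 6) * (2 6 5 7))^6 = ((1 9 7 8 4 5 3 2 6))^6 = (1 3 8)(2 4 9)(5 7 6)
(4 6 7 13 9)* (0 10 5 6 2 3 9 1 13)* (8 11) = (0 10 5 6 7)(1 13)(2 3 9 4)(8 11) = [10, 13, 3, 9, 2, 6, 7, 0, 11, 4, 5, 8, 12, 1]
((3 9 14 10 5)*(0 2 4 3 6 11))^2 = ((0 2 4 3 9 14 10 5 6 11))^2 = (0 4 9 10 6)(2 3 14 5 11)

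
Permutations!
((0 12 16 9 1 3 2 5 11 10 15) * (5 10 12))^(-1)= (0 15 10 2 3 1 9 16 12 11 5)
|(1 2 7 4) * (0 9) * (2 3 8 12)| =|(0 9)(1 3 8 12 2 7 4)| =14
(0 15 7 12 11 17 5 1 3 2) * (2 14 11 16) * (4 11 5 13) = (0 15 7 12 16 2)(1 3 14 5)(4 11 17 13) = [15, 3, 0, 14, 11, 1, 6, 12, 8, 9, 10, 17, 16, 4, 5, 7, 2, 13]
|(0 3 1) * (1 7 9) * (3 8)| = |(0 8 3 7 9 1)| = 6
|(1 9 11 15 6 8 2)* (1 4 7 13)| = |(1 9 11 15 6 8 2 4 7 13)| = 10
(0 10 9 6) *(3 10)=(0 3 10 9 6)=[3, 1, 2, 10, 4, 5, 0, 7, 8, 6, 9]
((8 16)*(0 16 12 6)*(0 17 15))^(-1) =((0 16 8 12 6 17 15))^(-1) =(0 15 17 6 12 8 16)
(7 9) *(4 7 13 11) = [0, 1, 2, 3, 7, 5, 6, 9, 8, 13, 10, 4, 12, 11] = (4 7 9 13 11)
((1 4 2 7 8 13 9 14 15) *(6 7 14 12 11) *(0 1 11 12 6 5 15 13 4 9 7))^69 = (15)(0 1 9 6)(2 7)(4 13)(8 14)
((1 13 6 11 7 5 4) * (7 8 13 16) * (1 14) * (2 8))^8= (1 7 4)(2 6 8 11 13)(5 14 16)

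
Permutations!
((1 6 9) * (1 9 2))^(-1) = (9)(1 2 6)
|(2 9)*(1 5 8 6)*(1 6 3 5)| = |(2 9)(3 5 8)| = 6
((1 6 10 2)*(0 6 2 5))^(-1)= (0 5 10 6)(1 2)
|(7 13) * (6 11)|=2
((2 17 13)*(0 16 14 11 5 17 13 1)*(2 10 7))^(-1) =((0 16 14 11 5 17 1)(2 13 10 7))^(-1) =(0 1 17 5 11 14 16)(2 7 10 13)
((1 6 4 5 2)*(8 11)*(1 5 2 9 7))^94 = (11)(1 2 7 4 9 6 5)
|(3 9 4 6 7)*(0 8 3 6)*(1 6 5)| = |(0 8 3 9 4)(1 6 7 5)| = 20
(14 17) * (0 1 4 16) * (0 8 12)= (0 1 4 16 8 12)(14 17)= [1, 4, 2, 3, 16, 5, 6, 7, 12, 9, 10, 11, 0, 13, 17, 15, 8, 14]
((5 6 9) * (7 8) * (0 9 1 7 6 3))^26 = (0 5)(1 8)(3 9)(6 7)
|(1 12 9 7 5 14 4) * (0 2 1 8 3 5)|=30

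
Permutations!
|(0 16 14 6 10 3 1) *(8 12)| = 14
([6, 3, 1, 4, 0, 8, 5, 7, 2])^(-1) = [4, 2, 8, 1, 3, 6, 0, 7, 5]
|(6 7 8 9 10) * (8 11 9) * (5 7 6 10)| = |(5 7 11 9)| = 4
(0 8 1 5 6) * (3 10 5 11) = (0 8 1 11 3 10 5 6) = [8, 11, 2, 10, 4, 6, 0, 7, 1, 9, 5, 3]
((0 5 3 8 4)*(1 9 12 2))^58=((0 5 3 8 4)(1 9 12 2))^58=(0 8 5 4 3)(1 12)(2 9)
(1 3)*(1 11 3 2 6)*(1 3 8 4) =[0, 2, 6, 11, 1, 5, 3, 7, 4, 9, 10, 8] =(1 2 6 3 11 8 4)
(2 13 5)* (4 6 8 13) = (2 4 6 8 13 5) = [0, 1, 4, 3, 6, 2, 8, 7, 13, 9, 10, 11, 12, 5]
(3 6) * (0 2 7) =[2, 1, 7, 6, 4, 5, 3, 0] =(0 2 7)(3 6)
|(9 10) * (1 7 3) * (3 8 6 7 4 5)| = 12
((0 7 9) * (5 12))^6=((0 7 9)(5 12))^6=(12)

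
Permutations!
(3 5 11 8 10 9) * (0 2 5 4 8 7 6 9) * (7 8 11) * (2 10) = (0 10)(2 5 7 6 9 3 4 11 8) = [10, 1, 5, 4, 11, 7, 9, 6, 2, 3, 0, 8]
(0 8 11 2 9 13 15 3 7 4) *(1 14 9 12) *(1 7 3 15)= (15)(0 8 11 2 12 7 4)(1 14 9 13)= [8, 14, 12, 3, 0, 5, 6, 4, 11, 13, 10, 2, 7, 1, 9, 15]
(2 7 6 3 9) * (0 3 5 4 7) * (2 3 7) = (0 7 6 5 4 2)(3 9) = [7, 1, 0, 9, 2, 4, 5, 6, 8, 3]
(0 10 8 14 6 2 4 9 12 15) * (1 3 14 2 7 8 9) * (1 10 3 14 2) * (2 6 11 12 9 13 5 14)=[3, 2, 4, 6, 10, 14, 7, 8, 1, 9, 13, 12, 15, 5, 11, 0]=(0 3 6 7 8 1 2 4 10 13 5 14 11 12 15)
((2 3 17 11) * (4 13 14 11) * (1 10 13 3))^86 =(1 13 11)(2 10 14)(3 4 17)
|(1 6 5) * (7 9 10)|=|(1 6 5)(7 9 10)|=3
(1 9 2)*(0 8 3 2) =(0 8 3 2 1 9) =[8, 9, 1, 2, 4, 5, 6, 7, 3, 0]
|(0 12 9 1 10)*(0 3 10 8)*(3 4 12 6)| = 9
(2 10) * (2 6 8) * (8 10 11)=(2 11 8)(6 10)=[0, 1, 11, 3, 4, 5, 10, 7, 2, 9, 6, 8]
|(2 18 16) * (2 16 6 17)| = 4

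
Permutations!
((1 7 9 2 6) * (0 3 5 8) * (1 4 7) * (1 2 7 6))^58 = ((0 3 5 8)(1 2)(4 6)(7 9))^58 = (9)(0 5)(3 8)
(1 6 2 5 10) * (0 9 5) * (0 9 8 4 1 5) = (0 8 4 1 6 2 9)(5 10) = [8, 6, 9, 3, 1, 10, 2, 7, 4, 0, 5]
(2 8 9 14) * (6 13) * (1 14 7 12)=(1 14 2 8 9 7 12)(6 13)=[0, 14, 8, 3, 4, 5, 13, 12, 9, 7, 10, 11, 1, 6, 2]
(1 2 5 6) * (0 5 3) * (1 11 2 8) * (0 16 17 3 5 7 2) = (0 7 2 5 6 11)(1 8)(3 16 17) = [7, 8, 5, 16, 4, 6, 11, 2, 1, 9, 10, 0, 12, 13, 14, 15, 17, 3]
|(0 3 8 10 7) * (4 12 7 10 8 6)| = |(0 3 6 4 12 7)| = 6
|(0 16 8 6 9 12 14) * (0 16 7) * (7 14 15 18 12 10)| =|(0 14 16 8 6 9 10 7)(12 15 18)| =24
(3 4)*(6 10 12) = (3 4)(6 10 12) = [0, 1, 2, 4, 3, 5, 10, 7, 8, 9, 12, 11, 6]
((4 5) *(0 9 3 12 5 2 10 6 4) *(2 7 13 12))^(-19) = (0 2 4 12 9 10 7 5 3 6 13)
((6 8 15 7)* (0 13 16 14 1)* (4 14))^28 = (0 14 16)(1 4 13)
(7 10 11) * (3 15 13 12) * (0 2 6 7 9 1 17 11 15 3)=(0 2 6 7 10 15 13 12)(1 17 11 9)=[2, 17, 6, 3, 4, 5, 7, 10, 8, 1, 15, 9, 0, 12, 14, 13, 16, 11]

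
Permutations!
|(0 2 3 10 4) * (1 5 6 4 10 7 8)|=9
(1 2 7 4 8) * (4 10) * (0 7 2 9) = (0 7 10 4 8 1 9) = [7, 9, 2, 3, 8, 5, 6, 10, 1, 0, 4]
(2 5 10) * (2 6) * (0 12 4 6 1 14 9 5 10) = (0 12 4 6 2 10 1 14 9 5) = [12, 14, 10, 3, 6, 0, 2, 7, 8, 5, 1, 11, 4, 13, 9]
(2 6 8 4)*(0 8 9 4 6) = [8, 1, 0, 3, 2, 5, 9, 7, 6, 4] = (0 8 6 9 4 2)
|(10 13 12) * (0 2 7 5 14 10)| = |(0 2 7 5 14 10 13 12)| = 8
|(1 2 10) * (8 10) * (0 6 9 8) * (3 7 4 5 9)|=11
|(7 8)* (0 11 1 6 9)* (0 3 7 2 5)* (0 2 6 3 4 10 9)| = |(0 11 1 3 7 8 6)(2 5)(4 10 9)| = 42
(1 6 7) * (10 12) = (1 6 7)(10 12) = [0, 6, 2, 3, 4, 5, 7, 1, 8, 9, 12, 11, 10]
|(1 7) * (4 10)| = 2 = |(1 7)(4 10)|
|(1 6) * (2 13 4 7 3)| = |(1 6)(2 13 4 7 3)| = 10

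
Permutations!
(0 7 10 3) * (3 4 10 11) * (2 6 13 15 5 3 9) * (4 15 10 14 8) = (0 7 11 9 2 6 13 10 15 5 3)(4 14 8) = [7, 1, 6, 0, 14, 3, 13, 11, 4, 2, 15, 9, 12, 10, 8, 5]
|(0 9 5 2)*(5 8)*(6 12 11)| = |(0 9 8 5 2)(6 12 11)| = 15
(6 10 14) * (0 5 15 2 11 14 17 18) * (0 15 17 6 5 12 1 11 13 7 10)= (0 12 1 11 14 5 17 18 15 2 13 7 10 6)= [12, 11, 13, 3, 4, 17, 0, 10, 8, 9, 6, 14, 1, 7, 5, 2, 16, 18, 15]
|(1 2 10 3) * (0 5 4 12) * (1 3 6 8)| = 20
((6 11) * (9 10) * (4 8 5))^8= (11)(4 5 8)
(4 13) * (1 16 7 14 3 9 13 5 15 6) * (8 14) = (1 16 7 8 14 3 9 13 4 5 15 6) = [0, 16, 2, 9, 5, 15, 1, 8, 14, 13, 10, 11, 12, 4, 3, 6, 7]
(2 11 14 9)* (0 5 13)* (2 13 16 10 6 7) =(0 5 16 10 6 7 2 11 14 9 13) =[5, 1, 11, 3, 4, 16, 7, 2, 8, 13, 6, 14, 12, 0, 9, 15, 10]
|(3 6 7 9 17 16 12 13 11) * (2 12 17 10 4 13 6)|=|(2 12 6 7 9 10 4 13 11 3)(16 17)|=10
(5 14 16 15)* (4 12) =(4 12)(5 14 16 15) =[0, 1, 2, 3, 12, 14, 6, 7, 8, 9, 10, 11, 4, 13, 16, 5, 15]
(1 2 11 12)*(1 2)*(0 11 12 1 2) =(0 11 1 2 12) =[11, 2, 12, 3, 4, 5, 6, 7, 8, 9, 10, 1, 0]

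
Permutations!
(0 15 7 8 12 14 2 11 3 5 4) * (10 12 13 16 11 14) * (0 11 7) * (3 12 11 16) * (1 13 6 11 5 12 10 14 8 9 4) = [15, 13, 8, 12, 16, 1, 11, 9, 6, 4, 5, 10, 14, 3, 2, 0, 7] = (0 15)(1 13 3 12 14 2 8 6 11 10 5)(4 16 7 9)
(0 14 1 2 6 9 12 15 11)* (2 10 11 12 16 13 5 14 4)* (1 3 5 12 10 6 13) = (0 4 2 13 12 15 10 11)(1 6 9 16)(3 5 14) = [4, 6, 13, 5, 2, 14, 9, 7, 8, 16, 11, 0, 15, 12, 3, 10, 1]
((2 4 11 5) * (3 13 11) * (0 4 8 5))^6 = ((0 4 3 13 11)(2 8 5))^6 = (0 4 3 13 11)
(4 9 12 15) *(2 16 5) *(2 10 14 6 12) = (2 16 5 10 14 6 12 15 4 9) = [0, 1, 16, 3, 9, 10, 12, 7, 8, 2, 14, 11, 15, 13, 6, 4, 5]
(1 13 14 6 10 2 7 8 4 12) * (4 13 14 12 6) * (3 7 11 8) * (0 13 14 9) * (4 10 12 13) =(0 4 6 12 1 9)(2 11 8 14 10)(3 7) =[4, 9, 11, 7, 6, 5, 12, 3, 14, 0, 2, 8, 1, 13, 10]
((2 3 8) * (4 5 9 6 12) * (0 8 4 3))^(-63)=(3 9)(4 6)(5 12)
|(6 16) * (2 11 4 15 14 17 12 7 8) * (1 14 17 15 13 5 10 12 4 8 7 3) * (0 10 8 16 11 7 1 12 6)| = |(0 10 6 11 16)(1 14 15 17 4 13 5 8 2 7)(3 12)| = 10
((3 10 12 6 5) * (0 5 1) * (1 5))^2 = ((0 1)(3 10 12 6 5))^2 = (3 12 5 10 6)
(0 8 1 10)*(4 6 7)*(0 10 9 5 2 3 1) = (10)(0 8)(1 9 5 2 3)(4 6 7) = [8, 9, 3, 1, 6, 2, 7, 4, 0, 5, 10]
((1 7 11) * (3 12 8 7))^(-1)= (1 11 7 8 12 3)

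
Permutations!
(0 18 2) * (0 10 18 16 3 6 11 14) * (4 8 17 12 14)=[16, 1, 10, 6, 8, 5, 11, 7, 17, 9, 18, 4, 14, 13, 0, 15, 3, 12, 2]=(0 16 3 6 11 4 8 17 12 14)(2 10 18)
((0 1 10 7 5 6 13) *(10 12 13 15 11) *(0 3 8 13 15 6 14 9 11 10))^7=(0 14 10 1 9 7 12 11 5 15)(3 8 13)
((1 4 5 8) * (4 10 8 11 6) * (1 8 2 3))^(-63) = ((1 10 2 3)(4 5 11 6))^(-63) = (1 10 2 3)(4 5 11 6)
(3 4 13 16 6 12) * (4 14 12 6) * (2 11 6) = (2 11 6)(3 14 12)(4 13 16) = [0, 1, 11, 14, 13, 5, 2, 7, 8, 9, 10, 6, 3, 16, 12, 15, 4]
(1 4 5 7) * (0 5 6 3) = (0 5 7 1 4 6 3) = [5, 4, 2, 0, 6, 7, 3, 1]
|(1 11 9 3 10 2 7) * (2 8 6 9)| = 20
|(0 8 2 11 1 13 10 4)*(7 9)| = |(0 8 2 11 1 13 10 4)(7 9)| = 8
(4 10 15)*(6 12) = [0, 1, 2, 3, 10, 5, 12, 7, 8, 9, 15, 11, 6, 13, 14, 4] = (4 10 15)(6 12)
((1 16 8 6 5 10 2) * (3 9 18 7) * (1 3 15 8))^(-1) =(1 16)(2 10 5 6 8 15 7 18 9 3)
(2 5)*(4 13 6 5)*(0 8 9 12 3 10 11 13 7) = (0 8 9 12 3 10 11 13 6 5 2 4 7) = [8, 1, 4, 10, 7, 2, 5, 0, 9, 12, 11, 13, 3, 6]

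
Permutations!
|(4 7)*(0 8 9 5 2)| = |(0 8 9 5 2)(4 7)| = 10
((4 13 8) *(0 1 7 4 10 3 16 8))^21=((0 1 7 4 13)(3 16 8 10))^21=(0 1 7 4 13)(3 16 8 10)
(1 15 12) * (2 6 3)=(1 15 12)(2 6 3)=[0, 15, 6, 2, 4, 5, 3, 7, 8, 9, 10, 11, 1, 13, 14, 12]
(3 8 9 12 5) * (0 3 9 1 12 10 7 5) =(0 3 8 1 12)(5 9 10 7) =[3, 12, 2, 8, 4, 9, 6, 5, 1, 10, 7, 11, 0]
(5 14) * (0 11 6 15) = (0 11 6 15)(5 14) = [11, 1, 2, 3, 4, 14, 15, 7, 8, 9, 10, 6, 12, 13, 5, 0]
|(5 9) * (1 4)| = 2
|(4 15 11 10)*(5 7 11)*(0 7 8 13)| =|(0 7 11 10 4 15 5 8 13)| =9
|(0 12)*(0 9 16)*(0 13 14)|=|(0 12 9 16 13 14)|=6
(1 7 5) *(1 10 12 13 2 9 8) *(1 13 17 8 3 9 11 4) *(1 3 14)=(1 7 5 10 12 17 8 13 2 11 4 3 9 14)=[0, 7, 11, 9, 3, 10, 6, 5, 13, 14, 12, 4, 17, 2, 1, 15, 16, 8]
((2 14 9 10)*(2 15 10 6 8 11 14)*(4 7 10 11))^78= ((4 7 10 15 11 14 9 6 8))^78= (4 9 15)(6 11 7)(8 14 10)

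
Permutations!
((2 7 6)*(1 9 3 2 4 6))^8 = (1 2 9 7 3)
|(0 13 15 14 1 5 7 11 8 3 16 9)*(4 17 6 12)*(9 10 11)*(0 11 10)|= 12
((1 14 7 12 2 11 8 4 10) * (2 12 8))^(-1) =((1 14 7 8 4 10)(2 11))^(-1) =(1 10 4 8 7 14)(2 11)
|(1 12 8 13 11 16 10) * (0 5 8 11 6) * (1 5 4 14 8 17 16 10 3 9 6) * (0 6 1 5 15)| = 15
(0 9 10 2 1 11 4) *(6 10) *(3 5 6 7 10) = [9, 11, 1, 5, 0, 6, 3, 10, 8, 7, 2, 4] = (0 9 7 10 2 1 11 4)(3 5 6)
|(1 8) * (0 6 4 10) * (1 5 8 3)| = 4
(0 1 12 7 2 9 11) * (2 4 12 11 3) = (0 1 11)(2 9 3)(4 12 7) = [1, 11, 9, 2, 12, 5, 6, 4, 8, 3, 10, 0, 7]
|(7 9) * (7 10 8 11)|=|(7 9 10 8 11)|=5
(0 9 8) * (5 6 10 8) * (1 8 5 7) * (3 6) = (0 9 7 1 8)(3 6 10 5) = [9, 8, 2, 6, 4, 3, 10, 1, 0, 7, 5]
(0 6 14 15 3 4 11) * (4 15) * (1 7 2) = (0 6 14 4 11)(1 7 2)(3 15) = [6, 7, 1, 15, 11, 5, 14, 2, 8, 9, 10, 0, 12, 13, 4, 3]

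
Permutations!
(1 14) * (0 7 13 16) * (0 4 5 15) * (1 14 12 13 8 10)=[7, 12, 2, 3, 5, 15, 6, 8, 10, 9, 1, 11, 13, 16, 14, 0, 4]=(0 7 8 10 1 12 13 16 4 5 15)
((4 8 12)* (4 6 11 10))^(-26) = (4 11 12)(6 8 10)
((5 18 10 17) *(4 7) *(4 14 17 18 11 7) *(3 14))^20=(18)(3 17 11)(5 7 14)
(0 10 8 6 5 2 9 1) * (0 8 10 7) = (10)(0 7)(1 8 6 5 2 9) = [7, 8, 9, 3, 4, 2, 5, 0, 6, 1, 10]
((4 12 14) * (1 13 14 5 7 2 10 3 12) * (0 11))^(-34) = (1 14)(2 3 5)(4 13)(7 10 12)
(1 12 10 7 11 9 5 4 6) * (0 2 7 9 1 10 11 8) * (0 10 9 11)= (0 2 7 8 10 11 1 12)(4 6 9 5)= [2, 12, 7, 3, 6, 4, 9, 8, 10, 5, 11, 1, 0]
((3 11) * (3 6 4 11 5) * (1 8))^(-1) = ((1 8)(3 5)(4 11 6))^(-1) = (1 8)(3 5)(4 6 11)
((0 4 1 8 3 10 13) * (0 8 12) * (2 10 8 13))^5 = ((13)(0 4 1 12)(2 10)(3 8))^5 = (13)(0 4 1 12)(2 10)(3 8)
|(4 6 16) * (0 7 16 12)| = |(0 7 16 4 6 12)| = 6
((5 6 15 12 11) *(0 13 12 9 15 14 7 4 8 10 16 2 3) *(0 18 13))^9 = (2 7 12 16 14 13 10 6 18 8 5 3 4 11)(9 15)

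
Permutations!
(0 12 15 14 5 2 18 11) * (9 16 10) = [12, 1, 18, 3, 4, 2, 6, 7, 8, 16, 9, 0, 15, 13, 5, 14, 10, 17, 11] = (0 12 15 14 5 2 18 11)(9 16 10)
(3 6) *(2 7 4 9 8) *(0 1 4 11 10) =(0 1 4 9 8 2 7 11 10)(3 6) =[1, 4, 7, 6, 9, 5, 3, 11, 2, 8, 0, 10]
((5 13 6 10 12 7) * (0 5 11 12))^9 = (0 10 6 13 5)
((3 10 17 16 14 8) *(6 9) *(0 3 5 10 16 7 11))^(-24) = (0 10 16 7 8)(3 17 14 11 5)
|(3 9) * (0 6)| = 2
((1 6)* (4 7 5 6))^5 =((1 4 7 5 6))^5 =(7)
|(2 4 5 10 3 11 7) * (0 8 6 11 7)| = 12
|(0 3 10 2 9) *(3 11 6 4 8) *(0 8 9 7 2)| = 8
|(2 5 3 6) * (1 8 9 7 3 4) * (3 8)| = 6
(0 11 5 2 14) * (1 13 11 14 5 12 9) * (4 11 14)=(0 4 11 12 9 1 13 14)(2 5)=[4, 13, 5, 3, 11, 2, 6, 7, 8, 1, 10, 12, 9, 14, 0]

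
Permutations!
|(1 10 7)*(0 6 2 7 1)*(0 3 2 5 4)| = |(0 6 5 4)(1 10)(2 7 3)| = 12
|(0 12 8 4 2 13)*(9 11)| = |(0 12 8 4 2 13)(9 11)| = 6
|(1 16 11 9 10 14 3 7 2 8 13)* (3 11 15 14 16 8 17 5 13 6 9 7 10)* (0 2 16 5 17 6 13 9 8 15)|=44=|(17)(0 2 6 8 13 1 15 14 11 7 16)(3 10 5 9)|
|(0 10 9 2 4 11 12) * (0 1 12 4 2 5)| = |(0 10 9 5)(1 12)(4 11)| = 4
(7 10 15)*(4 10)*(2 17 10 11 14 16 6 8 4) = (2 17 10 15 7)(4 11 14 16 6 8) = [0, 1, 17, 3, 11, 5, 8, 2, 4, 9, 15, 14, 12, 13, 16, 7, 6, 10]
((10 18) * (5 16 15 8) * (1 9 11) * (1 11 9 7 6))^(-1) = (1 6 7)(5 8 15 16)(10 18)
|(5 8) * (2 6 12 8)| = |(2 6 12 8 5)| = 5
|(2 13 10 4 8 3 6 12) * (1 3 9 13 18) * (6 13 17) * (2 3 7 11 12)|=14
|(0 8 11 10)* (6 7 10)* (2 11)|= 7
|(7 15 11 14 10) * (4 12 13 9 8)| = |(4 12 13 9 8)(7 15 11 14 10)| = 5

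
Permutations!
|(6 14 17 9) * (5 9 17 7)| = 5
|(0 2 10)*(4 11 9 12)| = 12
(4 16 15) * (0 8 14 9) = [8, 1, 2, 3, 16, 5, 6, 7, 14, 0, 10, 11, 12, 13, 9, 4, 15] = (0 8 14 9)(4 16 15)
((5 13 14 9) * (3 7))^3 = (3 7)(5 9 14 13) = ((3 7)(5 13 14 9))^3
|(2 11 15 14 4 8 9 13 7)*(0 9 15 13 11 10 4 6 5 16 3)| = |(0 9 11 13 7 2 10 4 8 15 14 6 5 16 3)| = 15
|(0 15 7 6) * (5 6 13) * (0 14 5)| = 12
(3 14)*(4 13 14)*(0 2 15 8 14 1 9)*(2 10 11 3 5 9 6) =[10, 6, 15, 4, 13, 9, 2, 7, 14, 0, 11, 3, 12, 1, 5, 8] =(0 10 11 3 4 13 1 6 2 15 8 14 5 9)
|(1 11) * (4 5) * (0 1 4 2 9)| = 7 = |(0 1 11 4 5 2 9)|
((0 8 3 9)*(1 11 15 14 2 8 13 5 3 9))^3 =((0 13 5 3 1 11 15 14 2 8 9))^3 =(0 3 15 8 13 1 14 9 5 11 2)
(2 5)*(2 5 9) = (2 9) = [0, 1, 9, 3, 4, 5, 6, 7, 8, 2]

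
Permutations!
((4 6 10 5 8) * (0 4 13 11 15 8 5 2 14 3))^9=((0 4 6 10 2 14 3)(8 13 11 15))^9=(0 6 2 3 4 10 14)(8 13 11 15)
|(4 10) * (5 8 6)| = 6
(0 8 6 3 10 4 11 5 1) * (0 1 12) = (0 8 6 3 10 4 11 5 12) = [8, 1, 2, 10, 11, 12, 3, 7, 6, 9, 4, 5, 0]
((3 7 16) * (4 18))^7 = (3 7 16)(4 18)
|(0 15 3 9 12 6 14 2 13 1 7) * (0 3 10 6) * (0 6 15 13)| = |(0 13 1 7 3 9 12 6 14 2)(10 15)| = 10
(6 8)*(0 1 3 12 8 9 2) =(0 1 3 12 8 6 9 2) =[1, 3, 0, 12, 4, 5, 9, 7, 6, 2, 10, 11, 8]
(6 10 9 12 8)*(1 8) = (1 8 6 10 9 12) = [0, 8, 2, 3, 4, 5, 10, 7, 6, 12, 9, 11, 1]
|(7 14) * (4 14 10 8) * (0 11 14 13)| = |(0 11 14 7 10 8 4 13)| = 8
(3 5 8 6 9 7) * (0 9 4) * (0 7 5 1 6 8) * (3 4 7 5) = (0 9 3 1 6 7 4 5) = [9, 6, 2, 1, 5, 0, 7, 4, 8, 3]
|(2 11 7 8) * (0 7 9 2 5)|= |(0 7 8 5)(2 11 9)|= 12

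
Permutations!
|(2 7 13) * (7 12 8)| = |(2 12 8 7 13)| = 5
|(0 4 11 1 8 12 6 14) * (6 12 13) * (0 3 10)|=10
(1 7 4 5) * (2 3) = [0, 7, 3, 2, 5, 1, 6, 4] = (1 7 4 5)(2 3)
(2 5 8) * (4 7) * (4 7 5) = [0, 1, 4, 3, 5, 8, 6, 7, 2] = (2 4 5 8)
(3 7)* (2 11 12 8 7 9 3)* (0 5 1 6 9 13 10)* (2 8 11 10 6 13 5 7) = [7, 13, 10, 5, 4, 1, 9, 8, 2, 3, 0, 12, 11, 6] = (0 7 8 2 10)(1 13 6 9 3 5)(11 12)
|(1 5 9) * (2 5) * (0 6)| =4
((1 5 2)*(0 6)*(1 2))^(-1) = (0 6)(1 5)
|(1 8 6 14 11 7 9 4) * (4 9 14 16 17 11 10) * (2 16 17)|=18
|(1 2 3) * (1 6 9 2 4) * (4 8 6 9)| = 12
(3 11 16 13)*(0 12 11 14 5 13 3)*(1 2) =(0 12 11 16 3 14 5 13)(1 2) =[12, 2, 1, 14, 4, 13, 6, 7, 8, 9, 10, 16, 11, 0, 5, 15, 3]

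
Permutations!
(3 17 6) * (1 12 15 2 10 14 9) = (1 12 15 2 10 14 9)(3 17 6) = [0, 12, 10, 17, 4, 5, 3, 7, 8, 1, 14, 11, 15, 13, 9, 2, 16, 6]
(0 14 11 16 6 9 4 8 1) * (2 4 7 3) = [14, 0, 4, 2, 8, 5, 9, 3, 1, 7, 10, 16, 12, 13, 11, 15, 6] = (0 14 11 16 6 9 7 3 2 4 8 1)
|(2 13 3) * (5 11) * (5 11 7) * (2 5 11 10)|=|(2 13 3 5 7 11 10)|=7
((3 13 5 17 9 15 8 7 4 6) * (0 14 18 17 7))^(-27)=((0 14 18 17 9 15 8)(3 13 5 7 4 6))^(-27)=(0 14 18 17 9 15 8)(3 7)(4 13)(5 6)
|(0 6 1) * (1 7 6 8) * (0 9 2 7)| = 7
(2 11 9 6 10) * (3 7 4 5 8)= (2 11 9 6 10)(3 7 4 5 8)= [0, 1, 11, 7, 5, 8, 10, 4, 3, 6, 2, 9]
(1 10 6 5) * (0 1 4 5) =(0 1 10 6)(4 5) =[1, 10, 2, 3, 5, 4, 0, 7, 8, 9, 6]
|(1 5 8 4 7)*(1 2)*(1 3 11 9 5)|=|(2 3 11 9 5 8 4 7)|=8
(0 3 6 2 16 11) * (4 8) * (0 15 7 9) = [3, 1, 16, 6, 8, 5, 2, 9, 4, 0, 10, 15, 12, 13, 14, 7, 11] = (0 3 6 2 16 11 15 7 9)(4 8)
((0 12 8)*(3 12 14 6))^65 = (0 8 12 3 6 14)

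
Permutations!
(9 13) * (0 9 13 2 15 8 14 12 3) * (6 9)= [6, 1, 15, 0, 4, 5, 9, 7, 14, 2, 10, 11, 3, 13, 12, 8]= (0 6 9 2 15 8 14 12 3)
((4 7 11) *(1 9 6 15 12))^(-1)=(1 12 15 6 9)(4 11 7)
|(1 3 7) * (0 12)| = |(0 12)(1 3 7)| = 6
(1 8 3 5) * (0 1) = (0 1 8 3 5) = [1, 8, 2, 5, 4, 0, 6, 7, 3]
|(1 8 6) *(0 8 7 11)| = 6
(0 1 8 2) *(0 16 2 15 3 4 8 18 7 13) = [1, 18, 16, 4, 8, 5, 6, 13, 15, 9, 10, 11, 12, 0, 14, 3, 2, 17, 7] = (0 1 18 7 13)(2 16)(3 4 8 15)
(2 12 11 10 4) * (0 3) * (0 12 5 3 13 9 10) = (0 13 9 10 4 2 5 3 12 11) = [13, 1, 5, 12, 2, 3, 6, 7, 8, 10, 4, 0, 11, 9]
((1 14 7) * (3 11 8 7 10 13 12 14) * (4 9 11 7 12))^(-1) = (1 7 3)(4 13 10 14 12 8 11 9)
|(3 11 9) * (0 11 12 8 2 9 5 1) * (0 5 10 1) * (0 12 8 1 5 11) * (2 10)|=|(1 11 2 9 3 8 10 5 12)|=9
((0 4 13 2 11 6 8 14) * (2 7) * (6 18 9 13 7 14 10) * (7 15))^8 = (0 13 18 2 15)(4 14 9 11 7)(6 10 8)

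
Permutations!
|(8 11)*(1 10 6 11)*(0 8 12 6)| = |(0 8 1 10)(6 11 12)| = 12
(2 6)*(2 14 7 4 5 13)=(2 6 14 7 4 5 13)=[0, 1, 6, 3, 5, 13, 14, 4, 8, 9, 10, 11, 12, 2, 7]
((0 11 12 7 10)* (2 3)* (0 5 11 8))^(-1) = ((0 8)(2 3)(5 11 12 7 10))^(-1) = (0 8)(2 3)(5 10 7 12 11)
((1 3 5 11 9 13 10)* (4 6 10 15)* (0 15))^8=((0 15 4 6 10 1 3 5 11 9 13))^8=(0 11 1 4 13 5 10 15 9 3 6)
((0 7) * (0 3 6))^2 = ((0 7 3 6))^2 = (0 3)(6 7)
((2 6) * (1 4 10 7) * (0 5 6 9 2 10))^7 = ((0 5 6 10 7 1 4)(2 9))^7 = (10)(2 9)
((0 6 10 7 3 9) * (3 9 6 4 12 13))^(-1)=((0 4 12 13 3 6 10 7 9))^(-1)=(0 9 7 10 6 3 13 12 4)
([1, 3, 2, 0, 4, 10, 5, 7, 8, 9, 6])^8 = [3, 0, 2, 1, 4, 6, 10, 7, 8, 9, 5]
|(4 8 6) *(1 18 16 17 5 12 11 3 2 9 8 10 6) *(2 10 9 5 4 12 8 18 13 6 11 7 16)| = |(1 13 6 12 7 16 17 4 9 18 2 5 8)(3 10 11)| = 39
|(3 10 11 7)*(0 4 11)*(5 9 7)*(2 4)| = |(0 2 4 11 5 9 7 3 10)| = 9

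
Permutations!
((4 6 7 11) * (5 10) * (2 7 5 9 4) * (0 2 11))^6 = (11)(4 6 5 10 9)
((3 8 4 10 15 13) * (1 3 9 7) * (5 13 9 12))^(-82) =(1 9 10 8)(3 7 15 4)(5 12 13)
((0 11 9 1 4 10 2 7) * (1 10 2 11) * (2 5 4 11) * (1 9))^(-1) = (0 7 2 10 9)(1 11)(4 5)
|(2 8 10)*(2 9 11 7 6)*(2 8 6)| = 7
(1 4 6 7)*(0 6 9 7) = (0 6)(1 4 9 7) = [6, 4, 2, 3, 9, 5, 0, 1, 8, 7]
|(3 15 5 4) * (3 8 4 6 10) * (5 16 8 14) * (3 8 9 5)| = 10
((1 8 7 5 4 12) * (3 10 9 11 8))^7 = (1 5 11 3 4 8 10 12 7 9)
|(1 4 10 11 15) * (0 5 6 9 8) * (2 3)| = 10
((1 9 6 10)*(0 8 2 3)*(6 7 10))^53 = (0 8 2 3)(1 9 7 10)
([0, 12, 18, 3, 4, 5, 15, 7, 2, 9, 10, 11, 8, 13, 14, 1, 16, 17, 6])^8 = (1 12 8 2 18 6 15)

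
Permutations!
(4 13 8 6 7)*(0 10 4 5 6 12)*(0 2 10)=(2 10 4 13 8 12)(5 6 7)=[0, 1, 10, 3, 13, 6, 7, 5, 12, 9, 4, 11, 2, 8]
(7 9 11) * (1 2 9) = (1 2 9 11 7) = [0, 2, 9, 3, 4, 5, 6, 1, 8, 11, 10, 7]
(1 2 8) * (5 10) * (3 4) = [0, 2, 8, 4, 3, 10, 6, 7, 1, 9, 5] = (1 2 8)(3 4)(5 10)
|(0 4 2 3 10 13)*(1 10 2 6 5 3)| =9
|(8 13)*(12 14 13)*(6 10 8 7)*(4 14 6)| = 4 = |(4 14 13 7)(6 10 8 12)|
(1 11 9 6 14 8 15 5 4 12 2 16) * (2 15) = (1 11 9 6 14 8 2 16)(4 12 15 5) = [0, 11, 16, 3, 12, 4, 14, 7, 2, 6, 10, 9, 15, 13, 8, 5, 1]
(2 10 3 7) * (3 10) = (10)(2 3 7) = [0, 1, 3, 7, 4, 5, 6, 2, 8, 9, 10]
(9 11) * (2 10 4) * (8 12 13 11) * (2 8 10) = (4 8 12 13 11 9 10) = [0, 1, 2, 3, 8, 5, 6, 7, 12, 10, 4, 9, 13, 11]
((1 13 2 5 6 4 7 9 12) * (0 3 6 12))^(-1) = ((0 3 6 4 7 9)(1 13 2 5 12))^(-1) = (0 9 7 4 6 3)(1 12 5 2 13)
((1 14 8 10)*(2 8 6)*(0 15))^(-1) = (0 15)(1 10 8 2 6 14)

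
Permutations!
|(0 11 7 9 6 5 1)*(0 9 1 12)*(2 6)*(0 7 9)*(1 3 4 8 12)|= |(0 11 9 2 6 5 1)(3 4 8 12 7)|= 35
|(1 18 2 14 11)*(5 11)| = |(1 18 2 14 5 11)| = 6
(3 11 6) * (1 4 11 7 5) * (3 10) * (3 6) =[0, 4, 2, 7, 11, 1, 10, 5, 8, 9, 6, 3] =(1 4 11 3 7 5)(6 10)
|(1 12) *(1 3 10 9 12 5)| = 4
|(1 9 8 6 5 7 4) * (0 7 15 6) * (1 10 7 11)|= 15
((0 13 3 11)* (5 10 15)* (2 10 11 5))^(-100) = (2 15 10)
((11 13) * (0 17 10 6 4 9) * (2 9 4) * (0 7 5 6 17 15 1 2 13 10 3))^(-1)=(0 3 17 10 11 13 6 5 7 9 2 1 15)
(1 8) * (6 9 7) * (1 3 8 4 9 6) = (1 4 9 7)(3 8) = [0, 4, 2, 8, 9, 5, 6, 1, 3, 7]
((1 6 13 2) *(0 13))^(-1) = ((0 13 2 1 6))^(-1) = (0 6 1 2 13)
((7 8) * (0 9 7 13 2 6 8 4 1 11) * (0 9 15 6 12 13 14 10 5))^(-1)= (0 5 10 14 8 6 15)(1 4 7 9 11)(2 13 12)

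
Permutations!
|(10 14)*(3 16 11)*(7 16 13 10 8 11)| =6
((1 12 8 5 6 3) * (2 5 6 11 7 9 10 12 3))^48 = ((1 3)(2 5 11 7 9 10 12 8 6))^48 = (2 7 12)(5 9 8)(6 11 10)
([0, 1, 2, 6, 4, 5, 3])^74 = (6)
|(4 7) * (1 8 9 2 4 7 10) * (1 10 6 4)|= |(10)(1 8 9 2)(4 6)|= 4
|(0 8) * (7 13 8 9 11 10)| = 7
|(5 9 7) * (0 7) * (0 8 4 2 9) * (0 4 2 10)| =|(0 7 5 4 10)(2 9 8)| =15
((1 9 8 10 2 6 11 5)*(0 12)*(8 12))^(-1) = (0 12 9 1 5 11 6 2 10 8) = ((0 8 10 2 6 11 5 1 9 12))^(-1)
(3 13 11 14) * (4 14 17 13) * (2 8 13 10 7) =(2 8 13 11 17 10 7)(3 4 14) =[0, 1, 8, 4, 14, 5, 6, 2, 13, 9, 7, 17, 12, 11, 3, 15, 16, 10]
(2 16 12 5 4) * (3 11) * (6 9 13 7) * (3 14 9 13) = (2 16 12 5 4)(3 11 14 9)(6 13 7) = [0, 1, 16, 11, 2, 4, 13, 6, 8, 3, 10, 14, 5, 7, 9, 15, 12]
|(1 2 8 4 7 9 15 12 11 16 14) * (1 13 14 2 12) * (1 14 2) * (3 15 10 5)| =44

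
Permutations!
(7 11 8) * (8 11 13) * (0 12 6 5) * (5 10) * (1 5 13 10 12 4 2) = (0 4 2 1 5)(6 12)(7 10 13 8) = [4, 5, 1, 3, 2, 0, 12, 10, 7, 9, 13, 11, 6, 8]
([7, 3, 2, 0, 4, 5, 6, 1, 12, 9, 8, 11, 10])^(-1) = (0 3 1 7)(8 10 12)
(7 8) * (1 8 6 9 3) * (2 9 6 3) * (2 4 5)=(1 8 7 3)(2 9 4 5)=[0, 8, 9, 1, 5, 2, 6, 3, 7, 4]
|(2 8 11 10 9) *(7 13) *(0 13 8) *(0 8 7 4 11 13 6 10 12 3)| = 11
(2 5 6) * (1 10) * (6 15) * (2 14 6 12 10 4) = (1 4 2 5 15 12 10)(6 14) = [0, 4, 5, 3, 2, 15, 14, 7, 8, 9, 1, 11, 10, 13, 6, 12]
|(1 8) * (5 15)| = |(1 8)(5 15)| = 2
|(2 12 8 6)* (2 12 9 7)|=3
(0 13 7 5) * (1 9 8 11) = (0 13 7 5)(1 9 8 11) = [13, 9, 2, 3, 4, 0, 6, 5, 11, 8, 10, 1, 12, 7]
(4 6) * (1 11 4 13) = (1 11 4 6 13) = [0, 11, 2, 3, 6, 5, 13, 7, 8, 9, 10, 4, 12, 1]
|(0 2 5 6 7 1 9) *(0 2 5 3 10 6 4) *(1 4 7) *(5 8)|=30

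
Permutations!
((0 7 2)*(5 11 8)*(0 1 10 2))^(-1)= ((0 7)(1 10 2)(5 11 8))^(-1)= (0 7)(1 2 10)(5 8 11)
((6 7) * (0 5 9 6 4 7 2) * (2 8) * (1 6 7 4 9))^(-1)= ((0 5 1 6 8 2)(7 9))^(-1)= (0 2 8 6 1 5)(7 9)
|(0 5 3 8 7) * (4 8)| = |(0 5 3 4 8 7)| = 6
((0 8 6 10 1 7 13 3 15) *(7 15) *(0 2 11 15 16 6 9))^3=((0 8 9)(1 16 6 10)(2 11 15)(3 7 13))^3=(1 10 6 16)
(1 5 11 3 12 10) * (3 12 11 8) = [0, 5, 2, 11, 4, 8, 6, 7, 3, 9, 1, 12, 10] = (1 5 8 3 11 12 10)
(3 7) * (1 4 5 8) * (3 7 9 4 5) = (1 5 8)(3 9 4) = [0, 5, 2, 9, 3, 8, 6, 7, 1, 4]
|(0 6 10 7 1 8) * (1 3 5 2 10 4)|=5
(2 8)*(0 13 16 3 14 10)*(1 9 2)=(0 13 16 3 14 10)(1 9 2 8)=[13, 9, 8, 14, 4, 5, 6, 7, 1, 2, 0, 11, 12, 16, 10, 15, 3]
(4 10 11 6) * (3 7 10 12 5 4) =[0, 1, 2, 7, 12, 4, 3, 10, 8, 9, 11, 6, 5] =(3 7 10 11 6)(4 12 5)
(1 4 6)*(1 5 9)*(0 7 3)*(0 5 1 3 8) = (0 7 8)(1 4 6)(3 5 9) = [7, 4, 2, 5, 6, 9, 1, 8, 0, 3]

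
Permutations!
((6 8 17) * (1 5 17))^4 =(1 8 6 17 5)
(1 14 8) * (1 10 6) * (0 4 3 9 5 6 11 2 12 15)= (0 4 3 9 5 6 1 14 8 10 11 2 12 15)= [4, 14, 12, 9, 3, 6, 1, 7, 10, 5, 11, 2, 15, 13, 8, 0]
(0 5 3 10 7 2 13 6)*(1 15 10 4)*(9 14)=(0 5 3 4 1 15 10 7 2 13 6)(9 14)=[5, 15, 13, 4, 1, 3, 0, 2, 8, 14, 7, 11, 12, 6, 9, 10]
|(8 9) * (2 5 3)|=6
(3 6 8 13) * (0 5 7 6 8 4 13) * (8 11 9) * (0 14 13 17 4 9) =(0 5 7 6 9 8 14 13 3 11)(4 17) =[5, 1, 2, 11, 17, 7, 9, 6, 14, 8, 10, 0, 12, 3, 13, 15, 16, 4]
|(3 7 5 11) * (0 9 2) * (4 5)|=|(0 9 2)(3 7 4 5 11)|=15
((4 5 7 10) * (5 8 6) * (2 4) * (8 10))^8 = ((2 4 10)(5 7 8 6))^8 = (2 10 4)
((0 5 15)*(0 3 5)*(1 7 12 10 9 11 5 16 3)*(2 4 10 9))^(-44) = (16)(1 5 9 7 15 11 12)(2 4 10) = ((1 7 12 9 11 5 15)(2 4 10)(3 16))^(-44)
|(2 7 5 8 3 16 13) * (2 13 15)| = 7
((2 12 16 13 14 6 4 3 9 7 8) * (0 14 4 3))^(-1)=((0 14 6 3 9 7 8 2 12 16 13 4))^(-1)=(0 4 13 16 12 2 8 7 9 3 6 14)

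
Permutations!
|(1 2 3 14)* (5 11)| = |(1 2 3 14)(5 11)| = 4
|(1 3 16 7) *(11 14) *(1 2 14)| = 7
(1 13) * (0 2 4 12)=[2, 13, 4, 3, 12, 5, 6, 7, 8, 9, 10, 11, 0, 1]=(0 2 4 12)(1 13)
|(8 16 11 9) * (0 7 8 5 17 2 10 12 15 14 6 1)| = |(0 7 8 16 11 9 5 17 2 10 12 15 14 6 1)| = 15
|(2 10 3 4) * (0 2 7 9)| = 7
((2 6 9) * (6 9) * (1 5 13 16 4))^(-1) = ((1 5 13 16 4)(2 9))^(-1) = (1 4 16 13 5)(2 9)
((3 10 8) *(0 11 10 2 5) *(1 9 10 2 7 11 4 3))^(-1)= (0 5 2 11 7 3 4)(1 8 10 9)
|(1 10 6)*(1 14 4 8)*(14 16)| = 7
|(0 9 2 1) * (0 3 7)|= 6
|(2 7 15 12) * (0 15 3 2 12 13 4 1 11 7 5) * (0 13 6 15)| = 8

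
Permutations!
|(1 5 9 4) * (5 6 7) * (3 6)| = 7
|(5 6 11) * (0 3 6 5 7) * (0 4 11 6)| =6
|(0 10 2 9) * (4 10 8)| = 6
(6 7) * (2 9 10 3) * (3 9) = (2 3)(6 7)(9 10) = [0, 1, 3, 2, 4, 5, 7, 6, 8, 10, 9]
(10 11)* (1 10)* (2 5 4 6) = [0, 10, 5, 3, 6, 4, 2, 7, 8, 9, 11, 1] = (1 10 11)(2 5 4 6)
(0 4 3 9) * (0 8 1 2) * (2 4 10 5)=[10, 4, 0, 9, 3, 2, 6, 7, 1, 8, 5]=(0 10 5 2)(1 4 3 9 8)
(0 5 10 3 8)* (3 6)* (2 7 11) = [5, 1, 7, 8, 4, 10, 3, 11, 0, 9, 6, 2] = (0 5 10 6 3 8)(2 7 11)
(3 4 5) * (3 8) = (3 4 5 8) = [0, 1, 2, 4, 5, 8, 6, 7, 3]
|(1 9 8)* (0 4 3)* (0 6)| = |(0 4 3 6)(1 9 8)| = 12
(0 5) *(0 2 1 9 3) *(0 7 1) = [5, 9, 0, 7, 4, 2, 6, 1, 8, 3] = (0 5 2)(1 9 3 7)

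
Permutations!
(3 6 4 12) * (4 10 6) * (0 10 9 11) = (0 10 6 9 11)(3 4 12) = [10, 1, 2, 4, 12, 5, 9, 7, 8, 11, 6, 0, 3]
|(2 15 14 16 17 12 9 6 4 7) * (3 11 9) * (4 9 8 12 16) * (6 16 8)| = 40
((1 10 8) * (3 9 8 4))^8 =(1 4 9)(3 8 10) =((1 10 4 3 9 8))^8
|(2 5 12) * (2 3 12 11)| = 6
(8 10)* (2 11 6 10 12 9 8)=[0, 1, 11, 3, 4, 5, 10, 7, 12, 8, 2, 6, 9]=(2 11 6 10)(8 12 9)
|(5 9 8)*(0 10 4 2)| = 12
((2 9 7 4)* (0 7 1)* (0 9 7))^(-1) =((1 9)(2 7 4))^(-1) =(1 9)(2 4 7)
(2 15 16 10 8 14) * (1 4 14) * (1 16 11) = (1 4 14 2 15 11)(8 16 10) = [0, 4, 15, 3, 14, 5, 6, 7, 16, 9, 8, 1, 12, 13, 2, 11, 10]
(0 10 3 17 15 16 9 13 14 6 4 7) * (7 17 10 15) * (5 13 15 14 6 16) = [14, 1, 2, 10, 17, 13, 4, 0, 8, 15, 3, 11, 12, 6, 16, 5, 9, 7] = (0 14 16 9 15 5 13 6 4 17 7)(3 10)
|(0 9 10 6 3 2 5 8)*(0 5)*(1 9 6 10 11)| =|(0 6 3 2)(1 9 11)(5 8)| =12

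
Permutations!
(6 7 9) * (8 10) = (6 7 9)(8 10) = [0, 1, 2, 3, 4, 5, 7, 9, 10, 6, 8]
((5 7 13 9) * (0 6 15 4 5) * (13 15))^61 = ((0 6 13 9)(4 5 7 15))^61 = (0 6 13 9)(4 5 7 15)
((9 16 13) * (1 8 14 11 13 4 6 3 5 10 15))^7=(1 4 8 6 14 3 11 5 13 10 9 15 16)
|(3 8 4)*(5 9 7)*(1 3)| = |(1 3 8 4)(5 9 7)| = 12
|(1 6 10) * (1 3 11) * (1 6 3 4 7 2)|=8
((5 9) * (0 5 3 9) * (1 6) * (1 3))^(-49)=(0 5)(1 9 3 6)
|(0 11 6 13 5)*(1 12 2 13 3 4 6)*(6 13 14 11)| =|(0 6 3 4 13 5)(1 12 2 14 11)| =30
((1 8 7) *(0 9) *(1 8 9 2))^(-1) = ((0 2 1 9)(7 8))^(-1) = (0 9 1 2)(7 8)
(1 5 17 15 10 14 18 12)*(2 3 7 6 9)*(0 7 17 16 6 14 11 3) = (0 7 14 18 12 1 5 16 6 9 2)(3 17 15 10 11) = [7, 5, 0, 17, 4, 16, 9, 14, 8, 2, 11, 3, 1, 13, 18, 10, 6, 15, 12]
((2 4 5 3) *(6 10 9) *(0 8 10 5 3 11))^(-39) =(0 9 11 10 5 8 6)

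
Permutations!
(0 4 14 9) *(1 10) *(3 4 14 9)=(0 14 3 4 9)(1 10)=[14, 10, 2, 4, 9, 5, 6, 7, 8, 0, 1, 11, 12, 13, 3]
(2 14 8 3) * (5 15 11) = (2 14 8 3)(5 15 11) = [0, 1, 14, 2, 4, 15, 6, 7, 3, 9, 10, 5, 12, 13, 8, 11]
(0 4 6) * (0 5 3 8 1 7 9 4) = (1 7 9 4 6 5 3 8) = [0, 7, 2, 8, 6, 3, 5, 9, 1, 4]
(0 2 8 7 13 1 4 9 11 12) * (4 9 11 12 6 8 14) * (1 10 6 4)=(0 2 14 1 9 12)(4 11)(6 8 7 13 10)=[2, 9, 14, 3, 11, 5, 8, 13, 7, 12, 6, 4, 0, 10, 1]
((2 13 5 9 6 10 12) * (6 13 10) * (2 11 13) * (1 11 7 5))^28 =(1 11 13)(2 5 12)(7 10 9)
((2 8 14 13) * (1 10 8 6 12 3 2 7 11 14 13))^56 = ((1 10 8 13 7 11 14)(2 6 12 3))^56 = (14)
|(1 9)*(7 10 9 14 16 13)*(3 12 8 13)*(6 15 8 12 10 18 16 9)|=|(1 14 9)(3 10 6 15 8 13 7 18 16)|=9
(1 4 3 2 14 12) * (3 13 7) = (1 4 13 7 3 2 14 12) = [0, 4, 14, 2, 13, 5, 6, 3, 8, 9, 10, 11, 1, 7, 12]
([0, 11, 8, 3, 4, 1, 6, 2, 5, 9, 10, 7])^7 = [0, 11, 8, 3, 4, 1, 6, 2, 5, 9, 10, 7]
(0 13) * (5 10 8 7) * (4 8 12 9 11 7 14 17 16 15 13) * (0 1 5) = [4, 5, 2, 3, 8, 10, 6, 0, 14, 11, 12, 7, 9, 1, 17, 13, 15, 16] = (0 4 8 14 17 16 15 13 1 5 10 12 9 11 7)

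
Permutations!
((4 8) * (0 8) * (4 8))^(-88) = ((8)(0 4))^(-88) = (8)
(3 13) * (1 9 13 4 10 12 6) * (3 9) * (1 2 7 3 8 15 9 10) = (1 8 15 9 13 10 12 6 2 7 3 4) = [0, 8, 7, 4, 1, 5, 2, 3, 15, 13, 12, 11, 6, 10, 14, 9]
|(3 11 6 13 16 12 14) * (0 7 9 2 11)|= |(0 7 9 2 11 6 13 16 12 14 3)|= 11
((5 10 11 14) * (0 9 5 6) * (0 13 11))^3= (0 10 5 9)(6 14 11 13)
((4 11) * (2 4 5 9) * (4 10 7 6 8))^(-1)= (2 9 5 11 4 8 6 7 10)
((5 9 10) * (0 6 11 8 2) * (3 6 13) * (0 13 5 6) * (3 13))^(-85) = ((13)(0 5 9 10 6 11 8 2 3))^(-85) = (13)(0 11 5 8 9 2 10 3 6)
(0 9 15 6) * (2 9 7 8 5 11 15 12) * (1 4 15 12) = (0 7 8 5 11 12 2 9 1 4 15 6) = [7, 4, 9, 3, 15, 11, 0, 8, 5, 1, 10, 12, 2, 13, 14, 6]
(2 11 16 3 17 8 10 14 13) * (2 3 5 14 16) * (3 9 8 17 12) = (17)(2 11)(3 12)(5 14 13 9 8 10 16) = [0, 1, 11, 12, 4, 14, 6, 7, 10, 8, 16, 2, 3, 9, 13, 15, 5, 17]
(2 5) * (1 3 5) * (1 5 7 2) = (1 3 7 2 5) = [0, 3, 5, 7, 4, 1, 6, 2]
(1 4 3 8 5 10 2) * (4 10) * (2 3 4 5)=[0, 10, 1, 8, 4, 5, 6, 7, 2, 9, 3]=(1 10 3 8 2)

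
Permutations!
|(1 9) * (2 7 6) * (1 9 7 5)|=|(9)(1 7 6 2 5)|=5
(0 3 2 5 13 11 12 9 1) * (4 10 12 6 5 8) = (0 3 2 8 4 10 12 9 1)(5 13 11 6) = [3, 0, 8, 2, 10, 13, 5, 7, 4, 1, 12, 6, 9, 11]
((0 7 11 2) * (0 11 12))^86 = ((0 7 12)(2 11))^86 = (0 12 7)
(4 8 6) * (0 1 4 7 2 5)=[1, 4, 5, 3, 8, 0, 7, 2, 6]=(0 1 4 8 6 7 2 5)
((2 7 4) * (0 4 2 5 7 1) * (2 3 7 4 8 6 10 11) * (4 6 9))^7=(0 11 5 8 2 6 9 1 10 4)(3 7)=((0 8 9 4 5 6 10 11 2 1)(3 7))^7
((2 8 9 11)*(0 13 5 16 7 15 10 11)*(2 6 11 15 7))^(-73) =(0 2 13 8 5 9 16)(6 11)(10 15)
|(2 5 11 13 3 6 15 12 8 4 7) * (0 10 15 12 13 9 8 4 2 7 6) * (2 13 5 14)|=18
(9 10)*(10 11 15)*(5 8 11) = (5 8 11 15 10 9) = [0, 1, 2, 3, 4, 8, 6, 7, 11, 5, 9, 15, 12, 13, 14, 10]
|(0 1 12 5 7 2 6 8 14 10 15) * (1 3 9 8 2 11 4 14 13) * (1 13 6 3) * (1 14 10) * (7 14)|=|(0 7 11 4 10 15)(1 12 5 14)(2 3 9 8 6)|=60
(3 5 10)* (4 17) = (3 5 10)(4 17) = [0, 1, 2, 5, 17, 10, 6, 7, 8, 9, 3, 11, 12, 13, 14, 15, 16, 4]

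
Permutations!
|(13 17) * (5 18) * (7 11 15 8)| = |(5 18)(7 11 15 8)(13 17)| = 4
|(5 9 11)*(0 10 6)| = |(0 10 6)(5 9 11)| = 3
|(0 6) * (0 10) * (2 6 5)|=5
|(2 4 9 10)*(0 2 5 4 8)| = |(0 2 8)(4 9 10 5)| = 12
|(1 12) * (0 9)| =2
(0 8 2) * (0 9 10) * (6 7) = (0 8 2 9 10)(6 7) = [8, 1, 9, 3, 4, 5, 7, 6, 2, 10, 0]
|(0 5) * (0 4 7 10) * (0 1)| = |(0 5 4 7 10 1)| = 6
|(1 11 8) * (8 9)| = |(1 11 9 8)| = 4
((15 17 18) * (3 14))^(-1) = (3 14)(15 18 17)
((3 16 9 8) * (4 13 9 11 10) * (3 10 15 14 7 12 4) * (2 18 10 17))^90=((2 18 10 3 16 11 15 14 7 12 4 13 9 8 17))^90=(18)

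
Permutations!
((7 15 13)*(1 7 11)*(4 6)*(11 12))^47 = ((1 7 15 13 12 11)(4 6))^47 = (1 11 12 13 15 7)(4 6)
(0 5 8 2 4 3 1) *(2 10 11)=(0 5 8 10 11 2 4 3 1)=[5, 0, 4, 1, 3, 8, 6, 7, 10, 9, 11, 2]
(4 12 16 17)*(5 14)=[0, 1, 2, 3, 12, 14, 6, 7, 8, 9, 10, 11, 16, 13, 5, 15, 17, 4]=(4 12 16 17)(5 14)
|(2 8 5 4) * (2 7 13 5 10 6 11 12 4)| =|(2 8 10 6 11 12 4 7 13 5)| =10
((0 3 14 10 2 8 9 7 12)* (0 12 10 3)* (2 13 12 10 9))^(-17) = ((2 8)(3 14)(7 9)(10 13 12))^(-17) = (2 8)(3 14)(7 9)(10 13 12)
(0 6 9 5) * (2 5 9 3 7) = (9)(0 6 3 7 2 5) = [6, 1, 5, 7, 4, 0, 3, 2, 8, 9]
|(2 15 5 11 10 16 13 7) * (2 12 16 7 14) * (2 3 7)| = 30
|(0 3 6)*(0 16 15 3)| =4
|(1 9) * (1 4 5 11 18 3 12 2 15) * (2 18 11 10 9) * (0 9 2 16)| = |(0 9 4 5 10 2 15 1 16)(3 12 18)| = 9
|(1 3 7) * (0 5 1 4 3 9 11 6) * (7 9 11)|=|(0 5 1 11 6)(3 9 7 4)|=20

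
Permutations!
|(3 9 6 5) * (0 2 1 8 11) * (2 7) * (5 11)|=|(0 7 2 1 8 5 3 9 6 11)|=10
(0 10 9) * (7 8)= [10, 1, 2, 3, 4, 5, 6, 8, 7, 0, 9]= (0 10 9)(7 8)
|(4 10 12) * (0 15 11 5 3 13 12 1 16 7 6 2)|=14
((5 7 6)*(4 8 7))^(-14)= (4 8 7 6 5)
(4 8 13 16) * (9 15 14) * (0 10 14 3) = (0 10 14 9 15 3)(4 8 13 16) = [10, 1, 2, 0, 8, 5, 6, 7, 13, 15, 14, 11, 12, 16, 9, 3, 4]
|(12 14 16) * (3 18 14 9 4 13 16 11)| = |(3 18 14 11)(4 13 16 12 9)| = 20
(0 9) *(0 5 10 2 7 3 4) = [9, 1, 7, 4, 0, 10, 6, 3, 8, 5, 2] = (0 9 5 10 2 7 3 4)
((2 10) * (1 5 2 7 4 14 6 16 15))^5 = (1 4)(2 6)(5 14)(7 15)(10 16)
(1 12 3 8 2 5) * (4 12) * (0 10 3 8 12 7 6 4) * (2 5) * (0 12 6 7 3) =(0 10)(1 12 8 5)(3 6 4) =[10, 12, 2, 6, 3, 1, 4, 7, 5, 9, 0, 11, 8]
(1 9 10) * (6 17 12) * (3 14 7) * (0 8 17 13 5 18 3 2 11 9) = (0 8 17 12 6 13 5 18 3 14 7 2 11 9 10 1) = [8, 0, 11, 14, 4, 18, 13, 2, 17, 10, 1, 9, 6, 5, 7, 15, 16, 12, 3]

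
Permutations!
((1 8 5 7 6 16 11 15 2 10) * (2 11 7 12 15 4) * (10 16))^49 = ((1 8 5 12 15 11 4 2 16 7 6 10))^49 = (1 8 5 12 15 11 4 2 16 7 6 10)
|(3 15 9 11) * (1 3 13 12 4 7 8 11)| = |(1 3 15 9)(4 7 8 11 13 12)| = 12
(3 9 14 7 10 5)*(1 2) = [0, 2, 1, 9, 4, 3, 6, 10, 8, 14, 5, 11, 12, 13, 7] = (1 2)(3 9 14 7 10 5)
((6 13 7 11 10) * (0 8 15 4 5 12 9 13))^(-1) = (0 6 10 11 7 13 9 12 5 4 15 8)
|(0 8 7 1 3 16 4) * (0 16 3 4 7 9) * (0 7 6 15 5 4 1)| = |(0 8 9 7)(4 16 6 15 5)| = 20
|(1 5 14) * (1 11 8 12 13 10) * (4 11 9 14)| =|(1 5 4 11 8 12 13 10)(9 14)| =8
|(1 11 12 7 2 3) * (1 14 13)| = 8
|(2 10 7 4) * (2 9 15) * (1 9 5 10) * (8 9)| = |(1 8 9 15 2)(4 5 10 7)| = 20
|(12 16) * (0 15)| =2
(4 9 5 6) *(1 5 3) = (1 5 6 4 9 3) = [0, 5, 2, 1, 9, 6, 4, 7, 8, 3]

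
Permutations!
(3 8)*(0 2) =(0 2)(3 8) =[2, 1, 0, 8, 4, 5, 6, 7, 3]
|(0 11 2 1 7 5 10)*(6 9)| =|(0 11 2 1 7 5 10)(6 9)| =14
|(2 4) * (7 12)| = 2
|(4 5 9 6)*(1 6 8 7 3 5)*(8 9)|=12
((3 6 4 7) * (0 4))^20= (7)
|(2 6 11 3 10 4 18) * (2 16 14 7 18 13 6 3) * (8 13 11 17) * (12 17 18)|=|(2 3 10 4 11)(6 18 16 14 7 12 17 8 13)|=45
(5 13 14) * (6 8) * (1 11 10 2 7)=(1 11 10 2 7)(5 13 14)(6 8)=[0, 11, 7, 3, 4, 13, 8, 1, 6, 9, 2, 10, 12, 14, 5]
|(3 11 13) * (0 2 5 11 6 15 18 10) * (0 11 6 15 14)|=30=|(0 2 5 6 14)(3 15 18 10 11 13)|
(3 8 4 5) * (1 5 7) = [0, 5, 2, 8, 7, 3, 6, 1, 4] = (1 5 3 8 4 7)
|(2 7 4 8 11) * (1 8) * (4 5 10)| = 8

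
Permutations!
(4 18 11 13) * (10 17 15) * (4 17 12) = (4 18 11 13 17 15 10 12) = [0, 1, 2, 3, 18, 5, 6, 7, 8, 9, 12, 13, 4, 17, 14, 10, 16, 15, 11]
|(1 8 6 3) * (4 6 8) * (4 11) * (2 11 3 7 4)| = 6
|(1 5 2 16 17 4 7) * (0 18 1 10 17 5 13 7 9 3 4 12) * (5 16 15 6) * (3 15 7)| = |(0 18 1 13 3 4 9 15 6 5 2 7 10 17 12)| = 15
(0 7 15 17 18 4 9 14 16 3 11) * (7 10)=(0 10 7 15 17 18 4 9 14 16 3 11)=[10, 1, 2, 11, 9, 5, 6, 15, 8, 14, 7, 0, 12, 13, 16, 17, 3, 18, 4]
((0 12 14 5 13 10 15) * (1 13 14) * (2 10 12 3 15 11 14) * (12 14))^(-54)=(15)(1 14 2 11)(5 10 12 13)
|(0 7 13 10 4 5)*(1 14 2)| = |(0 7 13 10 4 5)(1 14 2)| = 6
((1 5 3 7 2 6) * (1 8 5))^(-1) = ((2 6 8 5 3 7))^(-1) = (2 7 3 5 8 6)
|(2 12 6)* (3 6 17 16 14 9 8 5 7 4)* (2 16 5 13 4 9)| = 13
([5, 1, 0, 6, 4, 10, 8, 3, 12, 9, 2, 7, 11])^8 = (3 8 11)(6 12 7)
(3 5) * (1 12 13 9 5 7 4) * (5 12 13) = (1 13 9 12 5 3 7 4) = [0, 13, 2, 7, 1, 3, 6, 4, 8, 12, 10, 11, 5, 9]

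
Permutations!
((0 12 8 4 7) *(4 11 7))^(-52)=(0 11 12 7 8)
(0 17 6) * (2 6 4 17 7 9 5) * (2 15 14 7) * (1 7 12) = (0 2 6)(1 7 9 5 15 14 12)(4 17) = [2, 7, 6, 3, 17, 15, 0, 9, 8, 5, 10, 11, 1, 13, 12, 14, 16, 4]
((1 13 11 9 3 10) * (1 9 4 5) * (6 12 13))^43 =((1 6 12 13 11 4 5)(3 10 9))^43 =(1 6 12 13 11 4 5)(3 10 9)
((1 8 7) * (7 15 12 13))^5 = (1 7 13 12 15 8)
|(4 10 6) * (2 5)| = 6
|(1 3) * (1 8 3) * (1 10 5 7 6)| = 10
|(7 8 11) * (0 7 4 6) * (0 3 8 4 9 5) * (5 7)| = |(0 5)(3 8 11 9 7 4 6)| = 14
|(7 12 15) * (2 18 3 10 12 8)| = 8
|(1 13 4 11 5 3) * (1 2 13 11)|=|(1 11 5 3 2 13 4)|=7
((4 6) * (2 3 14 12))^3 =((2 3 14 12)(4 6))^3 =(2 12 14 3)(4 6)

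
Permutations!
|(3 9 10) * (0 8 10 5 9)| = 4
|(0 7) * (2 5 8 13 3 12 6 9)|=8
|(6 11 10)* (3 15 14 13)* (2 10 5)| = |(2 10 6 11 5)(3 15 14 13)| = 20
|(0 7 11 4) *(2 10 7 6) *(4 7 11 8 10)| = 4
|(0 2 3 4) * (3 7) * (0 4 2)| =3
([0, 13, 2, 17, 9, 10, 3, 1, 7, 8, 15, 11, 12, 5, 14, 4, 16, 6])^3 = (17)(1 10 9)(4 7 5)(8 13 15)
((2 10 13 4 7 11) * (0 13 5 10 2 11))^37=((0 13 4 7)(5 10))^37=(0 13 4 7)(5 10)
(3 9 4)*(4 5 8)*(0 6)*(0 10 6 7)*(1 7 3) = (0 3 9 5 8 4 1 7)(6 10) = [3, 7, 2, 9, 1, 8, 10, 0, 4, 5, 6]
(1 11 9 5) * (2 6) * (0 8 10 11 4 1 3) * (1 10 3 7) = (0 8 3)(1 4 10 11 9 5 7)(2 6) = [8, 4, 6, 0, 10, 7, 2, 1, 3, 5, 11, 9]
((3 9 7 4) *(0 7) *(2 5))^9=(0 9 3 4 7)(2 5)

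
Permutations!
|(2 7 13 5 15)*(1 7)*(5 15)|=5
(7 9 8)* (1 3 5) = (1 3 5)(7 9 8) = [0, 3, 2, 5, 4, 1, 6, 9, 7, 8]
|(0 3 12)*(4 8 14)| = |(0 3 12)(4 8 14)| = 3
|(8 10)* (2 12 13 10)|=|(2 12 13 10 8)|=5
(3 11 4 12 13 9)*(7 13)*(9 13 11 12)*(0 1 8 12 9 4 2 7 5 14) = [1, 8, 7, 9, 4, 14, 6, 11, 12, 3, 10, 2, 5, 13, 0] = (0 1 8 12 5 14)(2 7 11)(3 9)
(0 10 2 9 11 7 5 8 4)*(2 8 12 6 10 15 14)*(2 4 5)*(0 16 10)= (0 15 14 4 16 10 8 5 12 6)(2 9 11 7)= [15, 1, 9, 3, 16, 12, 0, 2, 5, 11, 8, 7, 6, 13, 4, 14, 10]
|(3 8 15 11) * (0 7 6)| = |(0 7 6)(3 8 15 11)| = 12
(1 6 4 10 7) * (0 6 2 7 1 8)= [6, 2, 7, 3, 10, 5, 4, 8, 0, 9, 1]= (0 6 4 10 1 2 7 8)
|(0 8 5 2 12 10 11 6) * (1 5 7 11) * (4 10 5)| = |(0 8 7 11 6)(1 4 10)(2 12 5)| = 15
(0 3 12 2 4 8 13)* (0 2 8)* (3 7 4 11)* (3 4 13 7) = [3, 1, 11, 12, 0, 5, 6, 13, 7, 9, 10, 4, 8, 2] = (0 3 12 8 7 13 2 11 4)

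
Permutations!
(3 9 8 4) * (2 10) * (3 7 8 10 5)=(2 5 3 9 10)(4 7 8)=[0, 1, 5, 9, 7, 3, 6, 8, 4, 10, 2]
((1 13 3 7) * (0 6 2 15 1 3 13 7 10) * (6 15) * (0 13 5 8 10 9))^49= (0 15 1 7 3 9)(2 6)(5 8 10 13)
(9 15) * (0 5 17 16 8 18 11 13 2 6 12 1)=(0 5 17 16 8 18 11 13 2 6 12 1)(9 15)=[5, 0, 6, 3, 4, 17, 12, 7, 18, 15, 10, 13, 1, 2, 14, 9, 8, 16, 11]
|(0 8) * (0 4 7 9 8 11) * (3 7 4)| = |(0 11)(3 7 9 8)| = 4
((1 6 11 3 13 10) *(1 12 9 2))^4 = (1 13 2 3 9 11 12 6 10)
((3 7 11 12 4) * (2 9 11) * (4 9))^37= ((2 4 3 7)(9 11 12))^37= (2 4 3 7)(9 11 12)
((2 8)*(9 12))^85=(2 8)(9 12)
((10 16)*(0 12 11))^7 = (0 12 11)(10 16)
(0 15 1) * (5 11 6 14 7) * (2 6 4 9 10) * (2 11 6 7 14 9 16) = (0 15 1)(2 7 5 6 9 10 11 4 16) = [15, 0, 7, 3, 16, 6, 9, 5, 8, 10, 11, 4, 12, 13, 14, 1, 2]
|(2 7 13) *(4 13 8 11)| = 6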